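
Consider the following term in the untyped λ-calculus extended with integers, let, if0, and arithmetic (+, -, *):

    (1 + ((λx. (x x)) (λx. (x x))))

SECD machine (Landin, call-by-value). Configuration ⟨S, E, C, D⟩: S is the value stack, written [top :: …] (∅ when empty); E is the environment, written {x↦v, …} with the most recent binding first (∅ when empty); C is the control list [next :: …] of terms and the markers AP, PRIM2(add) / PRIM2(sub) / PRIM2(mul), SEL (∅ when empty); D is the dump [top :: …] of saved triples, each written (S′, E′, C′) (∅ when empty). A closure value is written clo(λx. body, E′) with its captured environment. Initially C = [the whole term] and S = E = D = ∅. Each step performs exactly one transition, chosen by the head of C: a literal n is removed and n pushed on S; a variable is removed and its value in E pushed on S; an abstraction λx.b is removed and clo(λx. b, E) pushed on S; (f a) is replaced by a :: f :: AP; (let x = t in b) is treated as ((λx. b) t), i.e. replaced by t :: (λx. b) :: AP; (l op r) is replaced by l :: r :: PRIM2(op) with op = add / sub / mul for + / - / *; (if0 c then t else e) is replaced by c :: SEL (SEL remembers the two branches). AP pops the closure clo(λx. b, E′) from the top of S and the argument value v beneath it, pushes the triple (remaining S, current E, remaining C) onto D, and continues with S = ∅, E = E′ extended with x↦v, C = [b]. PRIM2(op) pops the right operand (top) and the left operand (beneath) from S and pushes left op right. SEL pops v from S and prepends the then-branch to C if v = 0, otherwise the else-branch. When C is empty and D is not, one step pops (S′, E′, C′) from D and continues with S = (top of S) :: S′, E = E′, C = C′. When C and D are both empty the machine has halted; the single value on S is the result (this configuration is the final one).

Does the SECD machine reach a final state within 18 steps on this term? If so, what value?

[0] ⟨S=∅; E=∅; C=[(1 + ((λx. (x x)) (λx. (x x))))]; D=∅⟩
[1] ⟨S=∅; E=∅; C=[1 :: ((λx. (x x)) (λx. (x x))) :: PRIM2(add)]; D=∅⟩
[2] ⟨S=[1]; E=∅; C=[((λx. (x x)) (λx. (x x))) :: PRIM2(add)]; D=∅⟩
[3] ⟨S=[1]; E=∅; C=[(λx. (x x)) :: (λx. (x x)) :: AP :: PRIM2(add)]; D=∅⟩
[4] ⟨S=[clo(λx. (x x), ∅) :: 1]; E=∅; C=[(λx. (x x)) :: AP :: PRIM2(add)]; D=∅⟩
[5] ⟨S=[clo(λx. (x x), ∅) :: clo(λx. (x x), ∅) :: 1]; E=∅; C=[AP :: PRIM2(add)]; D=∅⟩
[6] ⟨S=∅; E={x↦clo(λx. (x x), ∅)}; C=[(x x)]; D=[([1], ∅, [PRIM2(add)])]⟩
[7] ⟨S=∅; E={x↦clo(λx. (x x), ∅)}; C=[x :: x :: AP]; D=[([1], ∅, [PRIM2(add)])]⟩
[8] ⟨S=[clo(λx. (x x), ∅)]; E={x↦clo(λx. (x x), ∅)}; C=[x :: AP]; D=[([1], ∅, [PRIM2(add)])]⟩
[9] ⟨S=[clo(λx. (x x), ∅) :: clo(λx. (x x), ∅)]; E={x↦clo(λx. (x x), ∅)}; C=[AP]; D=[([1], ∅, [PRIM2(add)])]⟩
[10] ⟨S=∅; E={x↦clo(λx. (x x), ∅)}; C=[(x x)]; D=[(∅, {x↦clo(λx. (x x), ∅)}, ∅) :: ([1], ∅, [PRIM2(add)])]⟩
[11] ⟨S=∅; E={x↦clo(λx. (x x), ∅)}; C=[x :: x :: AP]; D=[(∅, {x↦clo(λx. (x x), ∅)}, ∅) :: ([1], ∅, [PRIM2(add)])]⟩
[12] ⟨S=[clo(λx. (x x), ∅)]; E={x↦clo(λx. (x x), ∅)}; C=[x :: AP]; D=[(∅, {x↦clo(λx. (x x), ∅)}, ∅) :: ([1], ∅, [PRIM2(add)])]⟩
[13] ⟨S=[clo(λx. (x x), ∅) :: clo(λx. (x x), ∅)]; E={x↦clo(λx. (x x), ∅)}; C=[AP]; D=[(∅, {x↦clo(λx. (x x), ∅)}, ∅) :: ([1], ∅, [PRIM2(add)])]⟩
[14] ⟨S=∅; E={x↦clo(λx. (x x), ∅)}; C=[(x x)]; D=[(∅, {x↦clo(λx. (x x), ∅)}, ∅) :: (∅, {x↦clo(λx. (x x), ∅)}, ∅) :: ([1], ∅, [PRIM2(add)])]⟩
[15] ⟨S=∅; E={x↦clo(λx. (x x), ∅)}; C=[x :: x :: AP]; D=[(∅, {x↦clo(λx. (x x), ∅)}, ∅) :: (∅, {x↦clo(λx. (x x), ∅)}, ∅) :: ([1], ∅, [PRIM2(add)])]⟩
[16] ⟨S=[clo(λx. (x x), ∅)]; E={x↦clo(λx. (x x), ∅)}; C=[x :: AP]; D=[(∅, {x↦clo(λx. (x x), ∅)}, ∅) :: (∅, {x↦clo(λx. (x x), ∅)}, ∅) :: ([1], ∅, [PRIM2(add)])]⟩
[17] ⟨S=[clo(λx. (x x), ∅) :: clo(λx. (x x), ∅)]; E={x↦clo(λx. (x x), ∅)}; C=[AP]; D=[(∅, {x↦clo(λx. (x x), ∅)}, ∅) :: (∅, {x↦clo(λx. (x x), ∅)}, ∅) :: ([1], ∅, [PRIM2(add)])]⟩
[18] ⟨S=∅; E={x↦clo(λx. (x x), ∅)}; C=[(x x)]; D=[(∅, {x↦clo(λx. (x x), ∅)}, ∅) :: (∅, {x↦clo(λx. (x x), ∅)}, ∅) :: (∅, {x↦clo(λx. (x x), ∅)}, ∅) :: ([1], ∅, [PRIM2(add)])]⟩
→ 18 transitions taken and the configuration is still not final: no result within 18 steps

Answer: DIVERGES (no final state within 18 steps)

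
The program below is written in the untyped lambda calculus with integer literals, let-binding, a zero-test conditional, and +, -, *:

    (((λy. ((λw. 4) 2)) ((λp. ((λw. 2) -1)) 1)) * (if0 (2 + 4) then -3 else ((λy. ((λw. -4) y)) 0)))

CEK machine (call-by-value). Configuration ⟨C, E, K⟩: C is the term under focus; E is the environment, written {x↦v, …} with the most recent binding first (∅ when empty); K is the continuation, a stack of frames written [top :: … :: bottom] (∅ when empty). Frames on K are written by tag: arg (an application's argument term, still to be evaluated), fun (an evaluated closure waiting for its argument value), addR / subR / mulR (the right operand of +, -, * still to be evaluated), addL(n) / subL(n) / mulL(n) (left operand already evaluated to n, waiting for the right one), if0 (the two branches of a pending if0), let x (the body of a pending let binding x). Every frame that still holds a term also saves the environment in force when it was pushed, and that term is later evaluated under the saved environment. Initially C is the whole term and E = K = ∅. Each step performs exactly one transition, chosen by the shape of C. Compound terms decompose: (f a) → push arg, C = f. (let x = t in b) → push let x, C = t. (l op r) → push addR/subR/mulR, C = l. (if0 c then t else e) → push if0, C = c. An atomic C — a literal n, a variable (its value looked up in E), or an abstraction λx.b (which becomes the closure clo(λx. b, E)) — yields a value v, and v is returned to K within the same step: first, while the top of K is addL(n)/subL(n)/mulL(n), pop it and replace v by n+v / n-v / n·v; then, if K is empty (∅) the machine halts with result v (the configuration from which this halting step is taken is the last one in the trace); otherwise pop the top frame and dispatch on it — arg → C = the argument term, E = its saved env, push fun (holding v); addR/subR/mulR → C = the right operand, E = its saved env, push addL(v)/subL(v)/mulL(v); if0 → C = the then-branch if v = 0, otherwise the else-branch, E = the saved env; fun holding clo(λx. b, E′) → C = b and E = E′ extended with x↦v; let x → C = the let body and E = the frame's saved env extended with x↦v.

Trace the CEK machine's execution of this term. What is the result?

Answer: -16

Machine steps:
0. [C=(((λy. ((λw. 4) 2)) ((λp. ((λw. 2) -1)) 1)) * (if0 (2 + 4) then -3 else ((λy. ((λw. -4) y)) 0))) | E=∅ | K=∅]
1. [C=((λy. ((λw. 4) 2)) ((λp. ((λw. 2) -1)) 1)) | E=∅ | K=[mulR]]
2. [C=(λy. ((λw. 4) 2)) | E=∅ | K=[arg :: mulR]]
3. [C=((λp. ((λw. 2) -1)) 1) | E=∅ | K=[fun :: mulR]]
4. [C=(λp. ((λw. 2) -1)) | E=∅ | K=[arg :: fun :: mulR]]
5. [C=1 | E=∅ | K=[fun :: fun :: mulR]]
6. [C=((λw. 2) -1) | E={p↦1} | K=[fun :: mulR]]
7. [C=(λw. 2) | E={p↦1} | K=[arg :: fun :: mulR]]
8. [C=-1 | E={p↦1} | K=[fun :: fun :: mulR]]
9. [C=2 | E={w↦-1, p↦1} | K=[fun :: mulR]]
10. [C=((λw. 4) 2) | E={y↦2} | K=[mulR]]
11. [C=(λw. 4) | E={y↦2} | K=[arg :: mulR]]
12. [C=2 | E={y↦2} | K=[fun :: mulR]]
13. [C=4 | E={w↦2, y↦2} | K=[mulR]]
14. [C=(if0 (2 + 4) then -3 else ((λy. ((λw. -4) y)) 0)) | E=∅ | K=[mulL(4)]]
15. [C=(2 + 4) | E=∅ | K=[if0 :: mulL(4)]]
16. [C=2 | E=∅ | K=[addR :: if0 :: mulL(4)]]
17. [C=4 | E=∅ | K=[addL(2) :: if0 :: mulL(4)]]
18. [C=((λy. ((λw. -4) y)) 0) | E=∅ | K=[mulL(4)]]
19. [C=(λy. ((λw. -4) y)) | E=∅ | K=[arg :: mulL(4)]]
20. [C=0 | E=∅ | K=[fun :: mulL(4)]]
21. [C=((λw. -4) y) | E={y↦0} | K=[mulL(4)]]
22. [C=(λw. -4) | E={y↦0} | K=[arg :: mulL(4)]]
23. [C=y | E={y↦0} | K=[fun :: mulL(4)]]
24. [C=-4 | E={w↦0, y↦0} | K=[mulL(4)]]
→ final value -16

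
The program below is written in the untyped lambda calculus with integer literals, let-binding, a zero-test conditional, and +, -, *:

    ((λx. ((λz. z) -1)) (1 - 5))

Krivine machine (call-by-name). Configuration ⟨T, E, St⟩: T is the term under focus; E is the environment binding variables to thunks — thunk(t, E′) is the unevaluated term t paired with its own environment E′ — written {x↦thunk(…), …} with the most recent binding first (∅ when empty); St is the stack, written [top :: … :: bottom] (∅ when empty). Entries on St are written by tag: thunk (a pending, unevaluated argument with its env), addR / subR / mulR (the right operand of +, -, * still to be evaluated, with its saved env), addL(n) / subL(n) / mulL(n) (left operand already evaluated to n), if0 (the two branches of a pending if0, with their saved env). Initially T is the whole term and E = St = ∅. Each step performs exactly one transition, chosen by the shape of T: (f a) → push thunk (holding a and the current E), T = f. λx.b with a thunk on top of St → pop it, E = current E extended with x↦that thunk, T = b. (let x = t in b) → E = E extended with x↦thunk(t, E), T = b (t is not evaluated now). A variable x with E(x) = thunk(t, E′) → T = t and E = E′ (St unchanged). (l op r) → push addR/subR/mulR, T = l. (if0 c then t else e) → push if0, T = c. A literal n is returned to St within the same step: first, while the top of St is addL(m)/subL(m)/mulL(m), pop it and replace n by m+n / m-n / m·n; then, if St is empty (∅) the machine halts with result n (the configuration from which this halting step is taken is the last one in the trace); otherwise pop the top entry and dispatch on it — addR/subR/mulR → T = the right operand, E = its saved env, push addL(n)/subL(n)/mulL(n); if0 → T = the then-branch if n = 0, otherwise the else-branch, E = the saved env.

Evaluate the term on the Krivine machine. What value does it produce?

t=0: <T=((λx. ((λz. z) -1)) (1 - 5)), E=∅, St=∅>
t=1: <T=(λx. ((λz. z) -1)), E=∅, St=[thunk]>
t=2: <T=((λz. z) -1), E={x↦thunk((1 - 5), ∅)}, St=∅>
t=3: <T=(λz. z), E={x↦thunk((1 - 5), ∅)}, St=[thunk]>
t=4: <T=z, E={z↦thunk(-1, {x↦thunk((1 - 5), ∅)}), x↦thunk((1 - 5), ∅)}, St=∅>
t=5: <T=-1, E={x↦thunk((1 - 5), ∅)}, St=∅>
→ final value -1

Answer: -1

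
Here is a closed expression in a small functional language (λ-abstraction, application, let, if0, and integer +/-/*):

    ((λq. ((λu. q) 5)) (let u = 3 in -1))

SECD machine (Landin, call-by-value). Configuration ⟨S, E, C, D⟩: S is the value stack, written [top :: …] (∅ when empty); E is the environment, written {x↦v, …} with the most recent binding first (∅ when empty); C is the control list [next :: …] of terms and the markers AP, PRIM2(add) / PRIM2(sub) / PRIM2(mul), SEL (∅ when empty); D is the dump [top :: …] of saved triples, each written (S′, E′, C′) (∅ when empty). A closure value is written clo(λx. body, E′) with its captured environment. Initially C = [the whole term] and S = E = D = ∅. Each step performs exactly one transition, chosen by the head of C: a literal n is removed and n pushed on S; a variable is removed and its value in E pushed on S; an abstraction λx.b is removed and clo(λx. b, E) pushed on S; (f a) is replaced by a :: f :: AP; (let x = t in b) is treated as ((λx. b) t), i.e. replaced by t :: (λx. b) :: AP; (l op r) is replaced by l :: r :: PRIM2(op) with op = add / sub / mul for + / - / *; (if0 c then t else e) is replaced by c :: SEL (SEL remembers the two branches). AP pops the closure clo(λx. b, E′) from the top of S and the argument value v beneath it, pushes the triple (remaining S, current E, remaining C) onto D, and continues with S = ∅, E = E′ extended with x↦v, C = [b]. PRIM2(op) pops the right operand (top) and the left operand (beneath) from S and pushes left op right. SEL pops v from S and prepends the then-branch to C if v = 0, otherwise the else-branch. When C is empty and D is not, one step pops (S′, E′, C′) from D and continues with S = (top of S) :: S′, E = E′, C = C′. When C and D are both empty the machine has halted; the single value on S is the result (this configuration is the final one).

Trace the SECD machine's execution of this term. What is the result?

step 0: <S=∅, E=∅, C=[((λq. ((λu. q) 5)) (let u = 3 in -1))], D=∅>
step 1: <S=∅, E=∅, C=[(let u = 3 in -1) :: (λq. ((λu. q) 5)) :: AP], D=∅>
step 2: <S=∅, E=∅, C=[3 :: (λu. -1) :: AP :: (λq. ((λu. q) 5)) :: AP], D=∅>
step 3: <S=[3], E=∅, C=[(λu. -1) :: AP :: (λq. ((λu. q) 5)) :: AP], D=∅>
step 4: <S=[clo(λu. -1, ∅) :: 3], E=∅, C=[AP :: (λq. ((λu. q) 5)) :: AP], D=∅>
step 5: <S=∅, E={u↦3}, C=[-1], D=[(∅, ∅, [(λq. ((λu. q) 5)) :: AP])]>
step 6: <S=[-1], E={u↦3}, C=∅, D=[(∅, ∅, [(λq. ((λu. q) 5)) :: AP])]>
step 7: <S=[-1], E=∅, C=[(λq. ((λu. q) 5)) :: AP], D=∅>
step 8: <S=[clo(λq. ((λu. q) 5), ∅) :: -1], E=∅, C=[AP], D=∅>
step 9: <S=∅, E={q↦-1}, C=[((λu. q) 5)], D=[(∅, ∅, ∅)]>
step 10: <S=∅, E={q↦-1}, C=[5 :: (λu. q) :: AP], D=[(∅, ∅, ∅)]>
step 11: <S=[5], E={q↦-1}, C=[(λu. q) :: AP], D=[(∅, ∅, ∅)]>
step 12: <S=[clo(λu. q, {q↦-1}) :: 5], E={q↦-1}, C=[AP], D=[(∅, ∅, ∅)]>
step 13: <S=∅, E={u↦5, q↦-1}, C=[q], D=[(∅, {q↦-1}, ∅) :: (∅, ∅, ∅)]>
step 14: <S=[-1], E={u↦5, q↦-1}, C=∅, D=[(∅, {q↦-1}, ∅) :: (∅, ∅, ∅)]>
step 15: <S=[-1], E={q↦-1}, C=∅, D=[(∅, ∅, ∅)]>
step 16: <S=[-1], E=∅, C=∅, D=∅>
→ final value -1

Answer: -1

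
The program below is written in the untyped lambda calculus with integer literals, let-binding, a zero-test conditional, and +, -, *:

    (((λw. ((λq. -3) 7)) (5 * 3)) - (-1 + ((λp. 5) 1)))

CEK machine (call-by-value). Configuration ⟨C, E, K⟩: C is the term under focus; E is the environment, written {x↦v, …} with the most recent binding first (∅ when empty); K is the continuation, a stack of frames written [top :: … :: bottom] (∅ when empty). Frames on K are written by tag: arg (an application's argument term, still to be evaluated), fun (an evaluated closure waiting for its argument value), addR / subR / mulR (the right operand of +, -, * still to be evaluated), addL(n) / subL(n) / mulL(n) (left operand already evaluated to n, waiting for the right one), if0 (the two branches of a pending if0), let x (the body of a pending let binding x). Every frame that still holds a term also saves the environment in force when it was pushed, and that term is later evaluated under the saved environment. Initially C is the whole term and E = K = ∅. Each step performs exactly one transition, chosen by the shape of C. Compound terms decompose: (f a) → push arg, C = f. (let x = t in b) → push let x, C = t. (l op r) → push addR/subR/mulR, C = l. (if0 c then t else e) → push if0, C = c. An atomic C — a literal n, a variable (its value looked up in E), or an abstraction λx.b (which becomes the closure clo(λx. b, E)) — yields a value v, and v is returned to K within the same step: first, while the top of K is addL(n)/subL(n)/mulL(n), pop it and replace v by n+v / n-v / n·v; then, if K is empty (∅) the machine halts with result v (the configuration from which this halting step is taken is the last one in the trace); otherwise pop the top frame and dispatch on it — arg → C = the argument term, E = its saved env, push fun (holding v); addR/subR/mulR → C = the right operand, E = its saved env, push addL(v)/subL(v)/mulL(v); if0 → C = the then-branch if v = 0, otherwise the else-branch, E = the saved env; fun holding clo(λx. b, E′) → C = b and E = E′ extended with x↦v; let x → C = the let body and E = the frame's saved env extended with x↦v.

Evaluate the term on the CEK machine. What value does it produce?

Answer: -7

Execution trace:
[0] <C=(((λw. ((λq. -3) 7)) (5 * 3)) - (-1 + ((λp. 5) 1))), E=∅, K=∅>
[1] <C=((λw. ((λq. -3) 7)) (5 * 3)), E=∅, K=[subR]>
[2] <C=(λw. ((λq. -3) 7)), E=∅, K=[arg :: subR]>
[3] <C=(5 * 3), E=∅, K=[fun :: subR]>
[4] <C=5, E=∅, K=[mulR :: fun :: subR]>
[5] <C=3, E=∅, K=[mulL(5) :: fun :: subR]>
[6] <C=((λq. -3) 7), E={w↦15}, K=[subR]>
[7] <C=(λq. -3), E={w↦15}, K=[arg :: subR]>
[8] <C=7, E={w↦15}, K=[fun :: subR]>
[9] <C=-3, E={q↦7, w↦15}, K=[subR]>
[10] <C=(-1 + ((λp. 5) 1)), E=∅, K=[subL(-3)]>
[11] <C=-1, E=∅, K=[addR :: subL(-3)]>
[12] <C=((λp. 5) 1), E=∅, K=[addL(-1) :: subL(-3)]>
[13] <C=(λp. 5), E=∅, K=[arg :: addL(-1) :: subL(-3)]>
[14] <C=1, E=∅, K=[fun :: addL(-1) :: subL(-3)]>
[15] <C=5, E={p↦1}, K=[addL(-1) :: subL(-3)]>
→ final value -7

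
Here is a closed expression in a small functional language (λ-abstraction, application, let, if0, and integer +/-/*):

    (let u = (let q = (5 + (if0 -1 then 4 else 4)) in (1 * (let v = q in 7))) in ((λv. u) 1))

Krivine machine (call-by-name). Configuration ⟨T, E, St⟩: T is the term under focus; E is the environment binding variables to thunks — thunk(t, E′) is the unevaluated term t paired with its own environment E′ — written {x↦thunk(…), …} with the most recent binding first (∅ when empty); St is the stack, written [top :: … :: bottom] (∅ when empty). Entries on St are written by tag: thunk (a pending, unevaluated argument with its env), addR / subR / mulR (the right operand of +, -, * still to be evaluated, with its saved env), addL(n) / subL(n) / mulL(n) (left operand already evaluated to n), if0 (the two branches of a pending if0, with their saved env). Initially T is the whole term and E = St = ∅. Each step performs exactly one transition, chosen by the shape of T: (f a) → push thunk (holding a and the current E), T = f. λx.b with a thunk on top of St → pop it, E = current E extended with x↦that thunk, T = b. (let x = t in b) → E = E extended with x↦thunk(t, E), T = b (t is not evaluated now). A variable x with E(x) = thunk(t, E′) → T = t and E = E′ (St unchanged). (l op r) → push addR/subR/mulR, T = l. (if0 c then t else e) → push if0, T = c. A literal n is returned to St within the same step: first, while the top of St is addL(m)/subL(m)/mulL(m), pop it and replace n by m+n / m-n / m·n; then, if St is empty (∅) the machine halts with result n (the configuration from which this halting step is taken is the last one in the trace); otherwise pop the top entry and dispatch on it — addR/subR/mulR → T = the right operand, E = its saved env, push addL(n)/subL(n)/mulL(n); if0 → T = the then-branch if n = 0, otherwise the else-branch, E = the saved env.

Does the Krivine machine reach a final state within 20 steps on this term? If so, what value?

step 0: <T=(let u = (let q = (5 + (if0 -1 then 4 else 4)) in (1 * (let v = q in 7))) in ((λv. u) 1)), E=∅, St=∅>
step 1: <T=((λv. u) 1), E={u↦thunk((let q = (5 + (if0 -1 then 4 else 4)) in (1 * (let v = q in 7))), ∅)}, St=∅>
step 2: <T=(λv. u), E={u↦thunk((let q = (5 + (if0 -1 then 4 else 4)) in (1 * (let v = q in 7))), ∅)}, St=[thunk]>
step 3: <T=u, E={v↦thunk(1, {u↦thunk((let q = (5 + (if0 -1 then 4 else 4)) in (1 * (let v = q in 7))), ∅)}), u↦thunk((let q = (5 + (if0 -1 then 4 else 4)) in (1 * (let v = q in 7))), ∅)}, St=∅>
step 4: <T=(let q = (5 + (if0 -1 then 4 else 4)) in (1 * (let v = q in 7))), E=∅, St=∅>
step 5: <T=(1 * (let v = q in 7)), E={q↦thunk((5 + (if0 -1 then 4 else 4)), ∅)}, St=∅>
step 6: <T=1, E={q↦thunk((5 + (if0 -1 then 4 else 4)), ∅)}, St=[mulR]>
step 7: <T=(let v = q in 7), E={q↦thunk((5 + (if0 -1 then 4 else 4)), ∅)}, St=[mulL(1)]>
step 8: <T=7, E={v↦thunk(q, {q↦thunk((5 + (if0 -1 then 4 else 4)), ∅)}), q↦thunk((5 + (if0 -1 then 4 else 4)), ∅)}, St=[mulL(1)]>
→ final value 7

Answer: 7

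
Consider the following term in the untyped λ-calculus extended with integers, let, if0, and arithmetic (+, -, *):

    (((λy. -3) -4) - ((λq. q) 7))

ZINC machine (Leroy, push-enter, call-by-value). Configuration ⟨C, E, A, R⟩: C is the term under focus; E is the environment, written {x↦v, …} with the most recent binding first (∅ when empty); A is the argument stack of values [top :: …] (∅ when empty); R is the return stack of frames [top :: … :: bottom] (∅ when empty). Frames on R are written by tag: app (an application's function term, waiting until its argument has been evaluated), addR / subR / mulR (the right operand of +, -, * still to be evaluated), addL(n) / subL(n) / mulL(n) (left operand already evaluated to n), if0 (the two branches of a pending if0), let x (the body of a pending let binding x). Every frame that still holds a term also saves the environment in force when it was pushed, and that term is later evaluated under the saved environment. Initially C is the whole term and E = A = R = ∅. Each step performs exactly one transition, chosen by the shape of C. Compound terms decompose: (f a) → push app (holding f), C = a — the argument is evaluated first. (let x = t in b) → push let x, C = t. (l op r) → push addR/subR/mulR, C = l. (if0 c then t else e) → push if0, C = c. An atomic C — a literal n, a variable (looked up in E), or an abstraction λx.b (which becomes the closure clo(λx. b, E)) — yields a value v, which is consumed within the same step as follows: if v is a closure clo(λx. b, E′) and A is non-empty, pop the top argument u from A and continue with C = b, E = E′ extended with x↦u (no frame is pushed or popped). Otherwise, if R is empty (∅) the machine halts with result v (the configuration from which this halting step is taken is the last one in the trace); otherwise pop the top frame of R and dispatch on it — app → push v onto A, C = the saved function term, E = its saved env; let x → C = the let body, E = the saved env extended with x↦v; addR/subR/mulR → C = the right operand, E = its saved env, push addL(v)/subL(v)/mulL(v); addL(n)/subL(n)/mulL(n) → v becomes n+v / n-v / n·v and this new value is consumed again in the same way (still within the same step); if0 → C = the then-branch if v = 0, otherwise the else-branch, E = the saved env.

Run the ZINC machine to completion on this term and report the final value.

Answer: -10

Execution trace:
t=0: <C=(((λy. -3) -4) - ((λq. q) 7)), E=∅, A=∅, R=∅>
t=1: <C=((λy. -3) -4), E=∅, A=∅, R=[subR]>
t=2: <C=-4, E=∅, A=∅, R=[app :: subR]>
t=3: <C=(λy. -3), E=∅, A=[-4], R=[subR]>
t=4: <C=-3, E={y↦-4}, A=∅, R=[subR]>
t=5: <C=((λq. q) 7), E=∅, A=∅, R=[subL(-3)]>
t=6: <C=7, E=∅, A=∅, R=[app :: subL(-3)]>
t=7: <C=(λq. q), E=∅, A=[7], R=[subL(-3)]>
t=8: <C=q, E={q↦7}, A=∅, R=[subL(-3)]>
→ final value -10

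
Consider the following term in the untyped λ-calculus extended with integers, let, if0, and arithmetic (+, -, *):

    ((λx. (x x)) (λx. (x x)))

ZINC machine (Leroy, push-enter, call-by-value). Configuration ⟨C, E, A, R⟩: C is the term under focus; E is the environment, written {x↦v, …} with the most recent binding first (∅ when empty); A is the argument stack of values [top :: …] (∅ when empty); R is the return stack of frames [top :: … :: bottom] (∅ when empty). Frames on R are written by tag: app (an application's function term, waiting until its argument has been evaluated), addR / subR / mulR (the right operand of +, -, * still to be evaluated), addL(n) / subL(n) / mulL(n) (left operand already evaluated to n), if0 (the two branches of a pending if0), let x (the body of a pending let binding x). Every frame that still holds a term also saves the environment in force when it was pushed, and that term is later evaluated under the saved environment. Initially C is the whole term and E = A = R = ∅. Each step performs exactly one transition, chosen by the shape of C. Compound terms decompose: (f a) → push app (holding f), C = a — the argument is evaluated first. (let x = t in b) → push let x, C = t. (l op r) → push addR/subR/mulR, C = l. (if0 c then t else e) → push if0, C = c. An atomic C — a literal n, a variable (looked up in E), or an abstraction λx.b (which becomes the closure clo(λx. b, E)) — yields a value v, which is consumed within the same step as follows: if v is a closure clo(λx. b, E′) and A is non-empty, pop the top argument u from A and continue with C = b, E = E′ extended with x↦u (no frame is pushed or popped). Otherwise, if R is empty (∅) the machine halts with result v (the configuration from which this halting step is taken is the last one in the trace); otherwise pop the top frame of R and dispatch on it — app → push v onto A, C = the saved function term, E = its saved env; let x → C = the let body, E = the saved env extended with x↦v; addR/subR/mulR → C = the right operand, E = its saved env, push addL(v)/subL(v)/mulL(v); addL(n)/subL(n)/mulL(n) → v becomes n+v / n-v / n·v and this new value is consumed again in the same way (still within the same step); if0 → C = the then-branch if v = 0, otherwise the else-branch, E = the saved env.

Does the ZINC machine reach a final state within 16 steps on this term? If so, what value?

step 0: <C=((λx. (x x)) (λx. (x x))), E=∅, A=∅, R=∅>
step 1: <C=(λx. (x x)), E=∅, A=∅, R=[app]>
step 2: <C=(λx. (x x)), E=∅, A=[clo(λx. (x x), ∅)], R=∅>
step 3: <C=(x x), E={x↦clo(λx. (x x), ∅)}, A=∅, R=∅>
step 4: <C=x, E={x↦clo(λx. (x x), ∅)}, A=∅, R=[app]>
step 5: <C=x, E={x↦clo(λx. (x x), ∅)}, A=[clo(λx. (x x), ∅)], R=∅>
… configuration repeats with period 3 (steps 3–5 recur indefinitely) …

Answer: DIVERGES (no final state within 16 steps)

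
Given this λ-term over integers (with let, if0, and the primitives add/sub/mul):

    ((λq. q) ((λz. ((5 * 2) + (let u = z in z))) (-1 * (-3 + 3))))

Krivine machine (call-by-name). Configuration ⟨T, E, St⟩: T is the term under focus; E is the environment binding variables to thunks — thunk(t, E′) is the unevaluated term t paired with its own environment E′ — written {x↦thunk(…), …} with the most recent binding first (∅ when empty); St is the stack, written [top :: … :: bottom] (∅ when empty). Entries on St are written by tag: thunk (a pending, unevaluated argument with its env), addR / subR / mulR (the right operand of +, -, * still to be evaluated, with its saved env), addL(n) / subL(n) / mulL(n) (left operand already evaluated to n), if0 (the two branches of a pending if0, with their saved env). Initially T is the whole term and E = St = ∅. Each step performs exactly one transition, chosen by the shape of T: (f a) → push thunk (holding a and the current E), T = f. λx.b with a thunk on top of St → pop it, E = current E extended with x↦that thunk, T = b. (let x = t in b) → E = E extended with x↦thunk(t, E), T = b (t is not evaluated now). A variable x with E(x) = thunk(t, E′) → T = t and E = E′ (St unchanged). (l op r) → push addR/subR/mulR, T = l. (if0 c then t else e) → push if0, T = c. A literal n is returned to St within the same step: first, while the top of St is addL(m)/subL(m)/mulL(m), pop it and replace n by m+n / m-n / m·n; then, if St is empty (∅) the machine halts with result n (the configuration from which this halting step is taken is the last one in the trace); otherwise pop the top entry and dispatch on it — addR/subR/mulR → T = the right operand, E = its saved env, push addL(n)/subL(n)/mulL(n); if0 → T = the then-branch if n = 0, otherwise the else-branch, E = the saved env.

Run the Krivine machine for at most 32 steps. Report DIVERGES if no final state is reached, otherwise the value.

Answer: 10

Machine steps:
t=0: [T=((λq. q) ((λz. ((5 * 2) + (let u = z in z))) (-1 * (-3 + 3)))) | E=∅ | St=∅]
t=1: [T=(λq. q) | E=∅ | St=[thunk]]
t=2: [T=q | E={q↦thunk(((λz. ((5 * 2) + (let u = z in z))) (-1 * (-3 + 3))), ∅)} | St=∅]
t=3: [T=((λz. ((5 * 2) + (let u = z in z))) (-1 * (-3 + 3))) | E=∅ | St=∅]
t=4: [T=(λz. ((5 * 2) + (let u = z in z))) | E=∅ | St=[thunk]]
t=5: [T=((5 * 2) + (let u = z in z)) | E={z↦thunk((-1 * (-3 + 3)), ∅)} | St=∅]
t=6: [T=(5 * 2) | E={z↦thunk((-1 * (-3 + 3)), ∅)} | St=[addR]]
t=7: [T=5 | E={z↦thunk((-1 * (-3 + 3)), ∅)} | St=[mulR :: addR]]
t=8: [T=2 | E={z↦thunk((-1 * (-3 + 3)), ∅)} | St=[mulL(5) :: addR]]
t=9: [T=(let u = z in z) | E={z↦thunk((-1 * (-3 + 3)), ∅)} | St=[addL(10)]]
t=10: [T=z | E={u↦thunk(z, {z↦thunk((-1 * (-3 + 3)), ∅)}), z↦thunk((-1 * (-3 + 3)), ∅)} | St=[addL(10)]]
t=11: [T=(-1 * (-3 + 3)) | E=∅ | St=[addL(10)]]
t=12: [T=-1 | E=∅ | St=[mulR :: addL(10)]]
t=13: [T=(-3 + 3) | E=∅ | St=[mulL(-1) :: addL(10)]]
t=14: [T=-3 | E=∅ | St=[addR :: mulL(-1) :: addL(10)]]
t=15: [T=3 | E=∅ | St=[addL(-3) :: mulL(-1) :: addL(10)]]
→ final value 10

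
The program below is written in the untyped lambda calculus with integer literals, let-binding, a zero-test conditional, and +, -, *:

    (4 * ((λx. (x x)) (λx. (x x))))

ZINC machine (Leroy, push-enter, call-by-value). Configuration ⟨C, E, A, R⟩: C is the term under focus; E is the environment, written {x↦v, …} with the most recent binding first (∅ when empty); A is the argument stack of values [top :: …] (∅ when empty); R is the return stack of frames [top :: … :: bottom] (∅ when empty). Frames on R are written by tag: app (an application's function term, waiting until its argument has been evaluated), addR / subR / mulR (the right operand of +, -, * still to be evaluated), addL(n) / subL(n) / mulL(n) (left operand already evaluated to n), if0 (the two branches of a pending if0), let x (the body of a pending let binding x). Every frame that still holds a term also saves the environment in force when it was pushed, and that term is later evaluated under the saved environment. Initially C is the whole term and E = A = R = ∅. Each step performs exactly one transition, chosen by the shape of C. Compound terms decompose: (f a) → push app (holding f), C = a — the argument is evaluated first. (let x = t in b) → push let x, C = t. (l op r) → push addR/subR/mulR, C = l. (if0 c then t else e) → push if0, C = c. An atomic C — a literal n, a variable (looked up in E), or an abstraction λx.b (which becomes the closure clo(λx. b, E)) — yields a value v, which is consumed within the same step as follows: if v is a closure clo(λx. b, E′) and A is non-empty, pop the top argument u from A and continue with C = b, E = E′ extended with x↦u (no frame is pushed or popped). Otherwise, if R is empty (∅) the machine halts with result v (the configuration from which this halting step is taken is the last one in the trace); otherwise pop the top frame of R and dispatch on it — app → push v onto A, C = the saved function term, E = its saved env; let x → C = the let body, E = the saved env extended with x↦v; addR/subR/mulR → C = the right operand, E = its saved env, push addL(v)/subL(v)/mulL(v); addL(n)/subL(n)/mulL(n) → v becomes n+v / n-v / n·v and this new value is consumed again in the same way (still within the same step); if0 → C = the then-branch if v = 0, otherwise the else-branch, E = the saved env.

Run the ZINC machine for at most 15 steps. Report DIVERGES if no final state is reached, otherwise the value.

Answer: DIVERGES (no final state within 15 steps)

Execution trace:
step 0: <C=(4 * ((λx. (x x)) (λx. (x x)))), E=∅, A=∅, R=∅>
step 1: <C=4, E=∅, A=∅, R=[mulR]>
step 2: <C=((λx. (x x)) (λx. (x x))), E=∅, A=∅, R=[mulL(4)]>
step 3: <C=(λx. (x x)), E=∅, A=∅, R=[app :: mulL(4)]>
step 4: <C=(λx. (x x)), E=∅, A=[clo(λx. (x x), ∅)], R=[mulL(4)]>
step 5: <C=(x x), E={x↦clo(λx. (x x), ∅)}, A=∅, R=[mulL(4)]>
step 6: <C=x, E={x↦clo(λx. (x x), ∅)}, A=∅, R=[app :: mulL(4)]>
step 7: <C=x, E={x↦clo(λx. (x x), ∅)}, A=[clo(λx. (x x), ∅)], R=[mulL(4)]>
… configuration repeats with period 3 (steps 5–7 recur indefinitely) …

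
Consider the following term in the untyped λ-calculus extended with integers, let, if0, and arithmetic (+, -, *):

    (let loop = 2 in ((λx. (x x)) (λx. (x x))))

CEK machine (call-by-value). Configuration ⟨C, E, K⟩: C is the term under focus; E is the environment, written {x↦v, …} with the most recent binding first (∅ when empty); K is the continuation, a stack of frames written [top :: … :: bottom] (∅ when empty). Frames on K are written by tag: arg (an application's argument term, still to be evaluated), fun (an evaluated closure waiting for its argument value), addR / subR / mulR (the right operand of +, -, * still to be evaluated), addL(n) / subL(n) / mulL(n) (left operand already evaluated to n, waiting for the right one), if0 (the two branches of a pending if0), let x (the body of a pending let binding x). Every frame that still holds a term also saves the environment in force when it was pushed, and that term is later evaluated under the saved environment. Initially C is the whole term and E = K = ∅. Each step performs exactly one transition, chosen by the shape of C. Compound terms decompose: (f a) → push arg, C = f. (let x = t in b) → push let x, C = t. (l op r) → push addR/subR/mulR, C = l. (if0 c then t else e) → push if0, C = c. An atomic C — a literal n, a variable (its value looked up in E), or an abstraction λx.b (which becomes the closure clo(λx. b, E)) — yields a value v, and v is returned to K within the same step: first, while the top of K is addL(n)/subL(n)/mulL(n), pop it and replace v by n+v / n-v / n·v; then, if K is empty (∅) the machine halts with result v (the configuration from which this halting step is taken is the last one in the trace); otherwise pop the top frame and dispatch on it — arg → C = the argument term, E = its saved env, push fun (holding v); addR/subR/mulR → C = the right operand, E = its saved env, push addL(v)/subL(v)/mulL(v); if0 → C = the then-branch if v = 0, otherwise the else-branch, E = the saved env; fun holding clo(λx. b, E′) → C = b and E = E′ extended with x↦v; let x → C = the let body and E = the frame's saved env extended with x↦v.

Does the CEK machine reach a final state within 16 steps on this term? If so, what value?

t=0: ⟨C=(let loop = 2 in ((λx. (x x)) (λx. (x x)))); E=∅; K=∅⟩
t=1: ⟨C=2; E=∅; K=[let loop]⟩
t=2: ⟨C=((λx. (x x)) (λx. (x x))); E={loop↦2}; K=∅⟩
t=3: ⟨C=(λx. (x x)); E={loop↦2}; K=[arg]⟩
t=4: ⟨C=(λx. (x x)); E={loop↦2}; K=[fun]⟩
t=5: ⟨C=(x x); E={x↦clo(λx. (x x), {loop↦2}), loop↦2}; K=∅⟩
t=6: ⟨C=x; E={x↦clo(λx. (x x), {loop↦2}), loop↦2}; K=[arg]⟩
t=7: ⟨C=x; E={x↦clo(λx. (x x), {loop↦2}), loop↦2}; K=[fun]⟩
… configuration repeats with period 3 (steps 5–7 recur indefinitely) …

Answer: DIVERGES (no final state within 16 steps)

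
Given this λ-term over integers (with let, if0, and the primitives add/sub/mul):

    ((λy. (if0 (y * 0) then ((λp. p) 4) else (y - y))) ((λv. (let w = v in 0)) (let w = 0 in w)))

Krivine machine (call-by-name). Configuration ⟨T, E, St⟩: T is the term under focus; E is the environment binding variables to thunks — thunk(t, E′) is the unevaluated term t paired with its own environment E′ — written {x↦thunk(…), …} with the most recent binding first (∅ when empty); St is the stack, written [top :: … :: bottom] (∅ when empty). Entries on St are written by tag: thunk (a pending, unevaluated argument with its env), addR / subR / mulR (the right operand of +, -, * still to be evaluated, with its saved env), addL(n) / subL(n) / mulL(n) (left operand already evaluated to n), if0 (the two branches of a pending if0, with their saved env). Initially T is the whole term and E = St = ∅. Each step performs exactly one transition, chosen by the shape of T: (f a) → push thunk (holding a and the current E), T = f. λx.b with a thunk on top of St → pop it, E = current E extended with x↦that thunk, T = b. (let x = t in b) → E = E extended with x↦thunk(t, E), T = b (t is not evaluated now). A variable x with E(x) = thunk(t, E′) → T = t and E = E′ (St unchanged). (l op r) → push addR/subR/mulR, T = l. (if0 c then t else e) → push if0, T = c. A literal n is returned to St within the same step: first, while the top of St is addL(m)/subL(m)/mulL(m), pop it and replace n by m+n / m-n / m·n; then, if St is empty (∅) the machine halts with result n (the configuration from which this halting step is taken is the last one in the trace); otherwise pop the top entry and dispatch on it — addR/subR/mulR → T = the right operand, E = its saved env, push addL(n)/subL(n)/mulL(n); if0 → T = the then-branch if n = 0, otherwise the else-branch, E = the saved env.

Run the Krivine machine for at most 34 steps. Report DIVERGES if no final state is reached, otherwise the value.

Answer: 4

Machine steps:
0. [T=((λy. (if0 (y * 0) then ((λp. p) 4) else (y - y))) ((λv. (let w = v in 0)) (let w = 0 in w))) | E=∅ | St=∅]
1. [T=(λy. (if0 (y * 0) then ((λp. p) 4) else (y - y))) | E=∅ | St=[thunk]]
2. [T=(if0 (y * 0) then ((λp. p) 4) else (y - y)) | E={y↦thunk(((λv. (let w = v in 0)) (let w = 0 in w)), ∅)} | St=∅]
3. [T=(y * 0) | E={y↦thunk(((λv. (let w = v in 0)) (let w = 0 in w)), ∅)} | St=[if0]]
4. [T=y | E={y↦thunk(((λv. (let w = v in 0)) (let w = 0 in w)), ∅)} | St=[mulR :: if0]]
5. [T=((λv. (let w = v in 0)) (let w = 0 in w)) | E=∅ | St=[mulR :: if0]]
6. [T=(λv. (let w = v in 0)) | E=∅ | St=[thunk :: mulR :: if0]]
7. [T=(let w = v in 0) | E={v↦thunk((let w = 0 in w), ∅)} | St=[mulR :: if0]]
8. [T=0 | E={w↦thunk(v, {v↦thunk((let w = 0 in w), ∅)}), v↦thunk((let w = 0 in w), ∅)} | St=[mulR :: if0]]
9. [T=0 | E={y↦thunk(((λv. (let w = v in 0)) (let w = 0 in w)), ∅)} | St=[mulL(0) :: if0]]
10. [T=((λp. p) 4) | E={y↦thunk(((λv. (let w = v in 0)) (let w = 0 in w)), ∅)} | St=∅]
11. [T=(λp. p) | E={y↦thunk(((λv. (let w = v in 0)) (let w = 0 in w)), ∅)} | St=[thunk]]
12. [T=p | E={p↦thunk(4, {y↦thunk(((λv. (let w = v in 0)) (let w = 0 in w)), ∅)}), y↦thunk(((λv. (let w = v in 0)) (let w = 0 in w)), ∅)} | St=∅]
13. [T=4 | E={y↦thunk(((λv. (let w = v in 0)) (let w = 0 in w)), ∅)} | St=∅]
→ final value 4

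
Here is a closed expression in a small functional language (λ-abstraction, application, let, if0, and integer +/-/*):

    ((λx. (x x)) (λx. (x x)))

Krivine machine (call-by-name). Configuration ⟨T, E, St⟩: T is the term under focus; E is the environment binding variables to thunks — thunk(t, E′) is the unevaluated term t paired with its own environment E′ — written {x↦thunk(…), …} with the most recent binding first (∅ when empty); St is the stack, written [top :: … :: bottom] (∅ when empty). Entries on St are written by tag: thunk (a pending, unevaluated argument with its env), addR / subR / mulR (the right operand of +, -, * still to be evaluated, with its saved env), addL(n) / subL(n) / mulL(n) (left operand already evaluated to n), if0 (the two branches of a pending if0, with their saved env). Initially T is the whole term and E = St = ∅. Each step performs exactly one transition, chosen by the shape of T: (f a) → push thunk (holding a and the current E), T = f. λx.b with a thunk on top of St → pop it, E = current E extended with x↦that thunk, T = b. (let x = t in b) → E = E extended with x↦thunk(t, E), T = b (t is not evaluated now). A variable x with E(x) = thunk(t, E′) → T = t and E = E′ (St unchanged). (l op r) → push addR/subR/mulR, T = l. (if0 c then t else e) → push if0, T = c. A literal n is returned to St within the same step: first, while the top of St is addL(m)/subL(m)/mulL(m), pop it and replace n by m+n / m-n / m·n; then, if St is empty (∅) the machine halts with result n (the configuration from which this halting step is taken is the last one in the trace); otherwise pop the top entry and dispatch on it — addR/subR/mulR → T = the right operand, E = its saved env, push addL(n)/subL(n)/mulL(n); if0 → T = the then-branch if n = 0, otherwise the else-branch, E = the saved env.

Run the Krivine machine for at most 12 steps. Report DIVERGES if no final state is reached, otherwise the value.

Answer: DIVERGES (no final state within 12 steps)

Derivation:
0. <T=((λx. (x x)) (λx. (x x))), E=∅, St=∅>
1. <T=(λx. (x x)), E=∅, St=[thunk]>
2. <T=(x x), E={x↦thunk((λx. (x x)), ∅)}, St=∅>
3. <T=x, E={x↦thunk((λx. (x x)), ∅)}, St=[thunk]>
4. <T=(λx. (x x)), E=∅, St=[thunk]>
5. <T=(x x), E={x↦thunk(x, {x↦thunk((λx. (x x)), ∅)})}, St=∅>
6. <T=x, E={x↦thunk(x, {x↦thunk((λx. (x x)), ∅)})}, St=[thunk]>
7. <T=x, E={x↦thunk((λx. (x x)), ∅)}, St=[thunk]>
8. <T=(λx. (x x)), E=∅, St=[thunk]>
9. <T=(x x), E={x↦thunk(x, {x↦thunk(x, {x↦thunk((λx. (x x)), ∅)})})}, St=∅>
10. <T=x, E={x↦thunk(x, {x↦thunk(x, {x↦thunk((λx. (x x)), ∅)})})}, St=[thunk]>
11. <T=x, E={x↦thunk(x, {x↦thunk((λx. (x x)), ∅)})}, St=[thunk]>
12. <T=x, E={x↦thunk((λx. (x x)), ∅)}, St=[thunk]>
→ 12 transitions taken and the configuration is still not final: no result within 12 steps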